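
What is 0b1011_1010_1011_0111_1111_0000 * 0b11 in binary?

0b10001100000010011111010000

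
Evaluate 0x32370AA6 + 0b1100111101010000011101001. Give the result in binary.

0b110011110101011010101110001111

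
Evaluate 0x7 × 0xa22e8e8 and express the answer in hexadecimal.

0x46f45e58

Multiply each base-16 digit by 7, carrying:
  8×7 = 56 → write 8 carry 3
  e×7+3 = 101 → write 5 carry 6
  8×7+6 = 62 → write e carry 3
  e×7+3 = 101 → write 5 carry 6
  2×7+6 = 20 → write 4 carry 1
  2×7+1 = 15 → write f
  a×7 = 70 → write 6 carry 4
  remaining carry: 4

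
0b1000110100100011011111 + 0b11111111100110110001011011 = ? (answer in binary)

Add column by column in base 2, right to left:
  1+1 = 0 carry 1
  1+1+1 = 1 carry 1
  1+0+1 = 0 carry 1
  1+1+1 = 1 carry 1
  1+1+1 = 1 carry 1
  0+0+1 = 1
  1+1 = 0 carry 1
  1+0+1 = 0 carry 1
  0+0+1 = 1
  0+0 = 0
  0+1 = 1
  1+1 = 0 carry 1
  0+0+1 = 1
  0+1 = 1
  1+1 = 0 carry 1
  0+0+1 = 1
  1+0 = 1
  1+1 = 0 carry 1
  0+1+1 = 0 carry 1
  0+1+1 = 0 carry 1
  0+1+1 = 0 carry 1
  1+1+1 = 1 carry 1
  0+1+1 = 0 carry 1
  0+1+1 = 0 carry 1
  0+1+1 = 0 carry 1
  0+1+1 = 0 carry 1
  final carry 1

0b100001000011011010100111010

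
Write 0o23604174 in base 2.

0b10011110000100001111100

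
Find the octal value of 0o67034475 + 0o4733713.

0o73770410

Add column by column in base 8, right to left:
  5+3 = 0 carry 1
  7+1+1 = 1 carry 1
  4+7+1 = 4 carry 1
  4+3+1 = 0 carry 1
  3+3+1 = 7
  0+7 = 7
  7+4 = 3 carry 1
  6+0+1 = 7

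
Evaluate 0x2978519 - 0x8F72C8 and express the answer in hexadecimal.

0x2081251

Subtract column by column in base 16:
  9-8 → 1
  1-C → 5 (borrow)
  5-2-1 → 2
  8-7 → 1
  7-F → 8 (borrow)
  9-8-1 → 0
  2-0 → 2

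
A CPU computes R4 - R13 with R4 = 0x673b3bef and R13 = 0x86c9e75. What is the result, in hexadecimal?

0x5ece9d7a

Subtract column by column in base 16:
  f-5 → a
  e-7 → 7
  b-e → d (borrow)
  3-9-1 → 9 (borrow)
  b-c-1 → e (borrow)
  3-6-1 → c (borrow)
  7-8-1 → e (borrow)
  6-0-1 → 5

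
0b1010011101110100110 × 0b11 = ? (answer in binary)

0b11111011001011110010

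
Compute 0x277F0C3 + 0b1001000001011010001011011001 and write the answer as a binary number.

0b1011011111011001001110011100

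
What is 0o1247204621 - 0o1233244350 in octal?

0o13740251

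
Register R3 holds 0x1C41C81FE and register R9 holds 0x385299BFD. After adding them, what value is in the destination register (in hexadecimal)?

0x549461DFB

Add column by column in base 16, right to left:
  E+D = B carry 1
  F+F+1 = F carry 1
  1+B+1 = D
  8+9 = 1 carry 1
  C+9+1 = 6 carry 1
  1+2+1 = 4
  4+5 = 9
  C+8 = 4 carry 1
  1+3+1 = 5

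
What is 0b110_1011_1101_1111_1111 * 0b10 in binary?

0b11010111101111111110

Multiply each base-2 digit by 2, carrying:
  1×2 = 2 → write 0 carry 1
  1×2+1 = 3 → write 1 carry 1
  1×2+1 = 3 → write 1 carry 1
  1×2+1 = 3 → write 1 carry 1
  1×2+1 = 3 → write 1 carry 1
  1×2+1 = 3 → write 1 carry 1
  1×2+1 = 3 → write 1 carry 1
  1×2+1 = 3 → write 1 carry 1
  1×2+1 = 3 → write 1 carry 1
  0×2+1 = 1 → write 1
  1×2 = 2 → write 0 carry 1
  1×2+1 = 3 → write 1 carry 1
  1×2+1 = 3 → write 1 carry 1
  1×2+1 = 3 → write 1 carry 1
  0×2+1 = 1 → write 1
  1×2 = 2 → write 0 carry 1
  0×2+1 = 1 → write 1
  1×2 = 2 → write 0 carry 1
  1×2+1 = 3 → write 1 carry 1
  remaining carry: 1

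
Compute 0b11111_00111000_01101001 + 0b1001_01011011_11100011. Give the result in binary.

0b1010001001010001001100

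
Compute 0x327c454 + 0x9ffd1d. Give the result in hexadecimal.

Add column by column in base 16, right to left:
  4+d = 1 carry 1
  5+1+1 = 7
  4+d = 1 carry 1
  c+f+1 = c carry 1
  7+f+1 = 7 carry 1
  2+9+1 = c
  3+0 = 3

0x3c7c171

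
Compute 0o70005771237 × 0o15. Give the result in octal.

Multiply each base-8 digit by 13, carrying:
  7×13 = 91 → write 3 carry 11
  3×13+11 = 50 → write 2 carry 6
  2×13+6 = 32 → write 0 carry 4
  1×13+4 = 17 → write 1 carry 2
  7×13+2 = 93 → write 5 carry 11
  7×13+11 = 102 → write 6 carry 12
  5×13+12 = 77 → write 5 carry 9
  0×13+9 = 9 → write 1 carry 1
  0×13+1 = 1 → write 1
  0×13 = 0 → write 0
  7×13 = 91 → write 3 carry 11
  remaining carry: 13

0o1330115651023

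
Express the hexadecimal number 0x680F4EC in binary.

0b110100000001111010011101100

Expand each hex digit to 4 bits: 6=0110 8=1000 0=0000 F=1111 4=0100 E=1110 C=1100.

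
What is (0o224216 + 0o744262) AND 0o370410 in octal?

Add column by column in base 8, right to left:
  6+2 = 0 carry 1
  1+6+1 = 0 carry 1
  2+2+1 = 5
  4+4 = 0 carry 1
  2+4+1 = 7
  2+7 = 1 carry 1
  final carry 1
Sum = 0o1170500; now AND with 0o370410:
  1&0=0, 1&3=1, 7&7=7, 0&0=0, 5&4=4, 0&1=0, 0&0=0

0o170400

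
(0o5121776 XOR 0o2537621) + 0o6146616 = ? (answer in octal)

0o15564775

First 0o5121776 XOR 0o2537621 = 0o7416157.
Add column by column in base 8, right to left:
  7+6 = 5 carry 1
  5+1+1 = 7
  1+6 = 7
  6+6 = 4 carry 1
  1+4+1 = 6
  4+1 = 5
  7+6 = 5 carry 1
  final carry 1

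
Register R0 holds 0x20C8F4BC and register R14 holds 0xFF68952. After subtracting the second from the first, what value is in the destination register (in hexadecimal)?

Subtract column by column in base 16:
  C-2 → A
  B-5 → 6
  4-9 → B (borrow)
  F-8-1 → 6
  8-6 → 2
  C-F → D (borrow)
  0-F-1 → 0 (borrow)
  2-0-1 → 1

0x10D26B6A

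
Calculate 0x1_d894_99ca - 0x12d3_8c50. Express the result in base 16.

0x1c5c10d7a

Subtract column by column in base 16:
  a-0 → a
  c-5 → 7
  9-c → d (borrow)
  9-8-1 → 0
  4-3 → 1
  9-d → c (borrow)
  8-2-1 → 5
  d-1 → c
  1-0 → 1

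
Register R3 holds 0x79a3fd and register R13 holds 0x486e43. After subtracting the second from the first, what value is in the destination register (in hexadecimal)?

0x3135ba

Subtract column by column in base 16:
  d-3 → a
  f-4 → b
  3-e → 5 (borrow)
  a-6-1 → 3
  9-8 → 1
  7-4 → 3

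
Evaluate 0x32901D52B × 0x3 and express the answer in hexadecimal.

Multiply each base-16 digit by 3, carrying:
  B×3 = 33 → write 1 carry 2
  2×3+2 = 8 → write 8
  5×3 = 15 → write F
  D×3 = 39 → write 7 carry 2
  1×3+2 = 5 → write 5
  0×3 = 0 → write 0
  9×3 = 27 → write B carry 1
  2×3+1 = 7 → write 7
  3×3 = 9 → write 9

0x97B057F81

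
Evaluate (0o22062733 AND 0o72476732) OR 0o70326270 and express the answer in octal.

0o72366772

0o22062733 AND 0o72476732 = 0o22062732.
Then OR with 0o70326270.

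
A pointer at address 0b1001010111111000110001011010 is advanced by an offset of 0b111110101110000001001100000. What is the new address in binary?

0b10001001101101000111010111010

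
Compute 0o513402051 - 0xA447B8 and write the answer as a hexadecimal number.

0o513402051 = 0x52E0429 in hexadecimal.
Subtract column by column in base 16:
  9-8 → 1
  2-B → 7 (borrow)
  4-7-1 → C (borrow)
  0-4-1 → B (borrow)
  E-4-1 → 9
  2-A → 8 (borrow)
  5-0-1 → 4

0x489BC71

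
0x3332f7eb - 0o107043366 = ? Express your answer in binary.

0b110010000101101011000011110101

0x3332f7eb = 0b110011001100101111011111101011 in binary.
0o107043366 = 0b1000111000100011011110110 in binary.
Subtract column by column in base 2:
  1-0 → 1
  1-1 → 0
  0-1 → 1 (borrow)
  1-0-1 → 0
  0-1 → 1 (borrow)
  1-1-1 → 1 (borrow)
  1-1-1 → 1 (borrow)
  1-1-1 → 1 (borrow)
  1-0-1 → 0
  1-1 → 0
  1-1 → 0
  0-0 → 0
  1-0 → 1
  1-0 → 1
  1-1 → 0
  1-0 → 1
  0-0 → 0
  1-0 → 1
  0-1 → 1 (borrow)
  0-1-1 → 0 (borrow)
  1-1-1 → 1 (borrow)
  1-0-1 → 0
  0-0 → 0
  0-0 → 0
  1-1 → 0
  1-0 → 1
  0-0 → 0
  0-0 → 0
  1-0 → 1
  1-0 → 1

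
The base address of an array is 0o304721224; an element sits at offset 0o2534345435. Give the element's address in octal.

Add column by column in base 8, right to left:
  4+5 = 1 carry 1
  2+3+1 = 6
  2+4 = 6
  1+5 = 6
  2+4 = 6
  7+3 = 2 carry 1
  4+4+1 = 1 carry 1
  0+3+1 = 4
  3+5 = 0 carry 1
  0+2+1 = 3

0o3041266661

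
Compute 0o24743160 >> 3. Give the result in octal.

Shifting right by 3 bits = 1 oct digit: drop the last 1.

0o2474316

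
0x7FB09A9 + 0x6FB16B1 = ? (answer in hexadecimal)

Add column by column in base 16, right to left:
  9+1 = A
  A+B = 5 carry 1
  9+6+1 = 0 carry 1
  0+1+1 = 2
  B+B = 6 carry 1
  F+F+1 = F carry 1
  7+6+1 = E

0xEF6205A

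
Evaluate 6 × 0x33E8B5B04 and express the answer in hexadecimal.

0x1377442218

Multiply each base-16 digit by 6, carrying:
  4×6 = 24 → write 8 carry 1
  0×6+1 = 1 → write 1
  B×6 = 66 → write 2 carry 4
  5×6+4 = 34 → write 2 carry 2
  B×6+2 = 68 → write 4 carry 4
  8×6+4 = 52 → write 4 carry 3
  E×6+3 = 87 → write 7 carry 5
  3×6+5 = 23 → write 7 carry 1
  3×6+1 = 19 → write 3 carry 1
  remaining carry: 1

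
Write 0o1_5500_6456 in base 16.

Each octal digit is 3 bits: 1=001 5=101 5=101 0=000 0=000 6=110 4=100 5=101 6=110.
Group the bits into nibbles: 0001 1011 0100 0000 1101 0010 1110 → 1B40D2E.

0x1B40D2E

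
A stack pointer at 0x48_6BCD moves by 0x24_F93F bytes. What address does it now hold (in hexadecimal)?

Add column by column in base 16, right to left:
  D+F = C carry 1
  C+3+1 = 0 carry 1
  B+9+1 = 5 carry 1
  6+F+1 = 6 carry 1
  8+4+1 = D
  4+2 = 6

0x6D650C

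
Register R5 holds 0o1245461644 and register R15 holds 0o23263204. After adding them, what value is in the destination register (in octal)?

0o1270745050

Add column by column in base 8, right to left:
  4+4 = 0 carry 1
  4+0+1 = 5
  6+2 = 0 carry 1
  1+3+1 = 5
  6+6 = 4 carry 1
  4+2+1 = 7
  5+3 = 0 carry 1
  4+2+1 = 7
  2+0 = 2
  1+0 = 1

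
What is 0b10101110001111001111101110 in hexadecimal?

0x2B8F3EE

Group the bits into nibbles: 0010 1011 1000 1111 0011 1110 1110 → 2B8F3EE.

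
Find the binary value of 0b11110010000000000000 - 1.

The trailing 13 digits are 0, so subtracting 1 borrows through: they become 1 and the next digit up decrements.

0b11110001111111111111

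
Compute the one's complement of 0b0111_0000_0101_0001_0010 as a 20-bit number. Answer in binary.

Invert each bit: 01110000010100010010 → 10001111101011101101.

0b10001111101011101101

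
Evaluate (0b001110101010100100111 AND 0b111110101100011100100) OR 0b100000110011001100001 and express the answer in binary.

0b101110111011001100101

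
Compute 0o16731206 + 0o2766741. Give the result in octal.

Add column by column in base 8, right to left:
  6+1 = 7
  0+4 = 4
  2+7 = 1 carry 1
  1+6+1 = 0 carry 1
  3+6+1 = 2 carry 1
  7+7+1 = 7 carry 1
  6+2+1 = 1 carry 1
  1+0+1 = 2

0o21720147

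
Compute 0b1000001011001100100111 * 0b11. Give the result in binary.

Multiply each base-2 digit by 3, carrying:
  1×3 = 3 → write 1 carry 1
  1×3+1 = 4 → write 0 carry 2
  1×3+2 = 5 → write 1 carry 2
  0×3+2 = 2 → write 0 carry 1
  0×3+1 = 1 → write 1
  1×3 = 3 → write 1 carry 1
  0×3+1 = 1 → write 1
  0×3 = 0 → write 0
  1×3 = 3 → write 1 carry 1
  1×3+1 = 4 → write 0 carry 2
  0×3+2 = 2 → write 0 carry 1
  0×3+1 = 1 → write 1
  1×3 = 3 → write 1 carry 1
  1×3+1 = 4 → write 0 carry 2
  0×3+2 = 2 → write 0 carry 1
  1×3+1 = 4 → write 0 carry 2
  0×3+2 = 2 → write 0 carry 1
  0×3+1 = 1 → write 1
  0×3 = 0 → write 0
  0×3 = 0 → write 0
  0×3 = 0 → write 0
  1×3 = 3 → write 1 carry 1
  remaining carry: 1

0b11000100001100101110101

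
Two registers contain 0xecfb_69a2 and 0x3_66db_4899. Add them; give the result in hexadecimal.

0x453d6b23b

Add column by column in base 16, right to left:
  2+9 = b
  a+9 = 3 carry 1
  9+8+1 = 2 carry 1
  6+4+1 = b
  b+b = 6 carry 1
  f+d+1 = d carry 1
  c+6+1 = 3 carry 1
  e+6+1 = 5 carry 1
  0+3+1 = 4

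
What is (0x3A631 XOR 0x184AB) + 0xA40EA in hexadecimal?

0xC6384

First 0x3A631 XOR 0x184AB = 0x2229A.
Add column by column in base 16, right to left:
  A+A = 4 carry 1
  9+E+1 = 8 carry 1
  2+0+1 = 3
  2+4 = 6
  2+A = C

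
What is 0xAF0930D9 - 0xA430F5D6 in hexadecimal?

0xAD83B03

Subtract column by column in base 16:
  9-6 → 3
  D-D → 0
  0-5 → B (borrow)
  3-F-1 → 3 (borrow)
  9-0-1 → 8
  0-3 → D (borrow)
  F-4-1 → A
  A-A → 0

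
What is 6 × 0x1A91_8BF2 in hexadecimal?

0x9F6947AC

Multiply each base-16 digit by 6, carrying:
  2×6 = 12 → write C
  F×6 = 90 → write A carry 5
  B×6+5 = 71 → write 7 carry 4
  8×6+4 = 52 → write 4 carry 3
  1×6+3 = 9 → write 9
  9×6 = 54 → write 6 carry 3
  A×6+3 = 63 → write F carry 3
  1×6+3 = 9 → write 9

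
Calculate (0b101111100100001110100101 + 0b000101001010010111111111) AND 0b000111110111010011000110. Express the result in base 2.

0b100100110000010000100

Add column by column in base 2, right to left:
  1+1 = 0 carry 1
  0+1+1 = 0 carry 1
  1+1+1 = 1 carry 1
  0+1+1 = 0 carry 1
  0+1+1 = 0 carry 1
  1+1+1 = 1 carry 1
  0+1+1 = 0 carry 1
  1+1+1 = 1 carry 1
  1+1+1 = 1 carry 1
  1+0+1 = 0 carry 1
  0+1+1 = 0 carry 1
  0+0+1 = 1
  0+0 = 0
  0+1 = 1
  1+0 = 1
  0+1 = 1
  0+0 = 0
  1+0 = 1
  1+1 = 0 carry 1
  1+0+1 = 0 carry 1
  1+1+1 = 1 carry 1
  1+0+1 = 0 carry 1
  0+0+1 = 1
  1+0 = 1
Sum = 0b110100101110100110100100; now AND with 0b000111110111010011000110:
  110100101110100110100100
& 000111110111010011000110
= 000100100110000010000100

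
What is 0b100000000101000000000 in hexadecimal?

Group the bits into nibbles: 0001 0000 0000 1010 0000 0000 → 100A00.

0x100A00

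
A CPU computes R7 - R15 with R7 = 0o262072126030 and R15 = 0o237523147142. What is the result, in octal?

0o22346756666

Subtract column by column in base 8:
  0-2 → 6 (borrow)
  3-4-1 → 6 (borrow)
  0-1-1 → 6 (borrow)
  6-7-1 → 6 (borrow)
  2-4-1 → 5 (borrow)
  1-1-1 → 7 (borrow)
  2-3-1 → 6 (borrow)
  7-2-1 → 4
  0-5 → 3 (borrow)
  2-7-1 → 2 (borrow)
  6-3-1 → 2
  2-2 → 0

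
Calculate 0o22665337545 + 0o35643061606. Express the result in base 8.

0o60530421353

Add column by column in base 8, right to left:
  5+6 = 3 carry 1
  4+0+1 = 5
  5+6 = 3 carry 1
  7+1+1 = 1 carry 1
  3+6+1 = 2 carry 1
  3+0+1 = 4
  5+3 = 0 carry 1
  6+4+1 = 3 carry 1
  6+6+1 = 5 carry 1
  2+5+1 = 0 carry 1
  2+3+1 = 6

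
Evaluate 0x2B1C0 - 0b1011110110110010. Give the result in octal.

0o372016

0x2B1C0 = 0o530700 in octal.
0b1011110110110010 = 0o136662 in octal.
Subtract column by column in base 8:
  0-2 → 6 (borrow)
  0-6-1 → 1 (borrow)
  7-6-1 → 0
  0-6 → 2 (borrow)
  3-3-1 → 7 (borrow)
  5-1-1 → 3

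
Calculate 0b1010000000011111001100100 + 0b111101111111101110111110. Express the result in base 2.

0b10001110000011101000100010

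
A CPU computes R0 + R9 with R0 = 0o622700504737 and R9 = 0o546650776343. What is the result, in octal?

0o1371551503302

Add column by column in base 8, right to left:
  7+3 = 2 carry 1
  3+4+1 = 0 carry 1
  7+3+1 = 3 carry 1
  4+6+1 = 3 carry 1
  0+7+1 = 0 carry 1
  5+7+1 = 5 carry 1
  0+0+1 = 1
  0+5 = 5
  7+6 = 5 carry 1
  2+6+1 = 1 carry 1
  2+4+1 = 7
  6+5 = 3 carry 1
  final carry 1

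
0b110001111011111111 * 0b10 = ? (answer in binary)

0b1100011110111111110

Multiply each base-2 digit by 2, carrying:
  1×2 = 2 → write 0 carry 1
  1×2+1 = 3 → write 1 carry 1
  1×2+1 = 3 → write 1 carry 1
  1×2+1 = 3 → write 1 carry 1
  1×2+1 = 3 → write 1 carry 1
  1×2+1 = 3 → write 1 carry 1
  1×2+1 = 3 → write 1 carry 1
  1×2+1 = 3 → write 1 carry 1
  0×2+1 = 1 → write 1
  1×2 = 2 → write 0 carry 1
  1×2+1 = 3 → write 1 carry 1
  1×2+1 = 3 → write 1 carry 1
  1×2+1 = 3 → write 1 carry 1
  0×2+1 = 1 → write 1
  0×2 = 0 → write 0
  0×2 = 0 → write 0
  1×2 = 2 → write 0 carry 1
  1×2+1 = 3 → write 1 carry 1
  remaining carry: 1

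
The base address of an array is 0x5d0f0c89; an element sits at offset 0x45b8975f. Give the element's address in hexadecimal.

0xa2c7a3e8

Add column by column in base 16, right to left:
  9+f = 8 carry 1
  8+5+1 = e
  c+7 = 3 carry 1
  0+9+1 = a
  f+8 = 7 carry 1
  0+b+1 = c
  d+5 = 2 carry 1
  5+4+1 = a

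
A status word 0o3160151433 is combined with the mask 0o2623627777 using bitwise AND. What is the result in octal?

AND each oct digit independently (no carries):
  3&2=2, 1&6=0, 6&2=2, 0&3=0, 1&6=0, 5&2=0, 1&7=1, 4&7=4, 3&7=3, 3&7=3

0o2020001433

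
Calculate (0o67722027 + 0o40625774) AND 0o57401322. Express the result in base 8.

Add column by column in base 8, right to left:
  7+4 = 3 carry 1
  2+7+1 = 2 carry 1
  0+7+1 = 0 carry 1
  2+5+1 = 0 carry 1
  2+2+1 = 5
  7+6 = 5 carry 1
  7+0+1 = 0 carry 1
  6+4+1 = 3 carry 1
  final carry 1
Sum = 0o130550023; now AND with 0o57401322:
  1&0=0, 3&5=1, 0&7=0, 5&4=4, 5&0=0, 0&1=0, 0&3=0, 2&2=2, 3&2=2

0o10400022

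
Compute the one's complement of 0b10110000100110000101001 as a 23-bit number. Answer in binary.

Invert each bit: 10110000100110000101001 → 01001111011001111010110.

0b01001111011001111010110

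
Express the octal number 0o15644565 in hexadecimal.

0x374975

Each octal digit is 3 bits: 1=001 5=101 6=110 4=100 4=100 5=101 6=110 5=101.
Group the bits into nibbles: 0011 0111 0100 1001 0111 0101 → 374975.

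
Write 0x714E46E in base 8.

Expand each hex digit to 4 bits: 7=0111 1=0001 4=0100 E=1110 4=0100 6=0110 E=1110.
Group the bits in threes: 111 000 101 001 110 010 001 101 110 → 705162156.

0o705162156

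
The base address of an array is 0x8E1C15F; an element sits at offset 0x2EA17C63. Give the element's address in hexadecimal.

0x37833DC2

Add column by column in base 16, right to left:
  F+3 = 2 carry 1
  5+6+1 = C
  1+C = D
  C+7 = 3 carry 1
  1+1+1 = 3
  E+A = 8 carry 1
  8+E+1 = 7 carry 1
  0+2+1 = 3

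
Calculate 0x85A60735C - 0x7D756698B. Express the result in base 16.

0x830A09D1

Subtract column by column in base 16:
  C-B → 1
  5-8 → D (borrow)
  3-9-1 → 9 (borrow)
  7-6-1 → 0
  0-6 → A (borrow)
  6-5-1 → 0
  A-7 → 3
  5-D → 8 (borrow)
  8-7-1 → 0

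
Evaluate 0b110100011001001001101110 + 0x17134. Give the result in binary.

0x17134 = 0b10111000100110100 in binary.
Add column by column in base 2, right to left:
  0+0 = 0
  1+0 = 1
  1+1 = 0 carry 1
  1+0+1 = 0 carry 1
  0+1+1 = 0 carry 1
  1+1+1 = 1 carry 1
  1+0+1 = 0 carry 1
  0+0+1 = 1
  0+1 = 1
  1+0 = 1
  0+0 = 0
  0+0 = 0
  1+1 = 0 carry 1
  0+1+1 = 0 carry 1
  0+1+1 = 0 carry 1
  1+0+1 = 0 carry 1
  1+1+1 = 1 carry 1
  0+0+1 = 1
  0+0 = 0
  0+0 = 0
  1+0 = 1
  0+0 = 0
  1+0 = 1
  1+0 = 1

0b110100110000001110100010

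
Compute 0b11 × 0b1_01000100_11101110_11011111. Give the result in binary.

0b11110011101100110010011101

Multiply each base-2 digit by 3, carrying:
  1×3 = 3 → write 1 carry 1
  1×3+1 = 4 → write 0 carry 2
  1×3+2 = 5 → write 1 carry 2
  1×3+2 = 5 → write 1 carry 2
  1×3+2 = 5 → write 1 carry 2
  0×3+2 = 2 → write 0 carry 1
  1×3+1 = 4 → write 0 carry 2
  1×3+2 = 5 → write 1 carry 2
  0×3+2 = 2 → write 0 carry 1
  1×3+1 = 4 → write 0 carry 2
  1×3+2 = 5 → write 1 carry 2
  1×3+2 = 5 → write 1 carry 2
  0×3+2 = 2 → write 0 carry 1
  1×3+1 = 4 → write 0 carry 2
  1×3+2 = 5 → write 1 carry 2
  1×3+2 = 5 → write 1 carry 2
  0×3+2 = 2 → write 0 carry 1
  0×3+1 = 1 → write 1
  1×3 = 3 → write 1 carry 1
  0×3+1 = 1 → write 1
  0×3 = 0 → write 0
  0×3 = 0 → write 0
  1×3 = 3 → write 1 carry 1
  0×3+1 = 1 → write 1
  1×3 = 3 → write 1 carry 1
  remaining carry: 1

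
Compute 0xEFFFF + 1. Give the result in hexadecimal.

0xF0000

The trailing 4 digits are F (max in base 16), so adding 1 cascades: they roll to 0 and the next digit up increments.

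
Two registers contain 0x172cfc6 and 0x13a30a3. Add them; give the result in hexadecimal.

Add column by column in base 16, right to left:
  6+3 = 9
  c+a = 6 carry 1
  f+0+1 = 0 carry 1
  c+3+1 = 0 carry 1
  2+a+1 = d
  7+3 = a
  1+1 = 2

0x2ad0069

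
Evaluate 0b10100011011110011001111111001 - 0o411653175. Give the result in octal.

0b10100011011110011001111111001 = 0o2433631771 in octal.
Subtract column by column in base 8:
  1-5 → 4 (borrow)
  7-7-1 → 7 (borrow)
  7-1-1 → 5
  1-3 → 6 (borrow)
  3-5-1 → 5 (borrow)
  6-6-1 → 7 (borrow)
  3-1-1 → 1
  3-1 → 2
  4-4 → 0
  2-0 → 2

0o2021756574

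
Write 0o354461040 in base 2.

Each octal digit is 3 bits: 3=011 5=101 4=100 4=100 6=110 1=001 0=000 4=100 0=000.

0b11101100100110001000100000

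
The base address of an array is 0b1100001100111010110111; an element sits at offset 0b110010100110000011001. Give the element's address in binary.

0b10010100001101011010000

Add column by column in base 2, right to left:
  1+1 = 0 carry 1
  1+0+1 = 0 carry 1
  1+0+1 = 0 carry 1
  0+1+1 = 0 carry 1
  1+1+1 = 1 carry 1
  1+0+1 = 0 carry 1
  0+0+1 = 1
  1+0 = 1
  0+0 = 0
  1+0 = 1
  1+1 = 0 carry 1
  1+1+1 = 1 carry 1
  0+0+1 = 1
  0+0 = 0
  1+1 = 0 carry 1
  1+0+1 = 0 carry 1
  0+1+1 = 0 carry 1
  0+0+1 = 1
  0+0 = 0
  0+1 = 1
  1+1 = 0 carry 1
  1+0+1 = 0 carry 1
  final carry 1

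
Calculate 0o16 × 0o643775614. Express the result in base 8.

Multiply each base-8 digit by 14, carrying:
  4×14 = 56 → write 0 carry 7
  1×14+7 = 21 → write 5 carry 2
  6×14+2 = 86 → write 6 carry 10
  5×14+10 = 80 → write 0 carry 10
  7×14+10 = 108 → write 4 carry 13
  7×14+13 = 111 → write 7 carry 13
  3×14+13 = 55 → write 7 carry 6
  4×14+6 = 62 → write 6 carry 7
  6×14+7 = 91 → write 3 carry 11
  remaining carry: 13

0o13367740650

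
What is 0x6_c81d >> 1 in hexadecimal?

1 bits is not a whole number of base-16 digits; in binary: 1101100100000011101 >> 1 = 110110010000001110.

0x3640e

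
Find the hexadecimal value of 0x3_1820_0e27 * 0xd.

Multiply each base-16 digit by 13, carrying:
  7×13 = 91 → write b carry 5
  2×13+5 = 31 → write f carry 1
  e×13+1 = 183 → write 7 carry 11
  0×13+11 = 11 → write b
  0×13 = 0 → write 0
  2×13 = 26 → write a carry 1
  8×13+1 = 105 → write 9 carry 6
  1×13+6 = 19 → write 3 carry 1
  3×13+1 = 40 → write 8 carry 2
  remaining carry: 2

0x2839a0b7fb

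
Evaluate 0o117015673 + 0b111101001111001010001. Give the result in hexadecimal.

0o117015673 = 0x13c1bbb in hexadecimal.
0b111101001111001010001 = 0x1e9e51 in hexadecimal.
Add column by column in base 16, right to left:
  b+1 = c
  b+5 = 0 carry 1
  b+e+1 = a carry 1
  1+9+1 = b
  c+e = a carry 1
  3+1+1 = 5
  1+0 = 1

0x15aba0c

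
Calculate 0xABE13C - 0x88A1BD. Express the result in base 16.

Subtract column by column in base 16:
  C-D → F (borrow)
  3-B-1 → 7 (borrow)
  1-1-1 → F (borrow)
  E-A-1 → 3
  B-8 → 3
  A-8 → 2

0x233F7F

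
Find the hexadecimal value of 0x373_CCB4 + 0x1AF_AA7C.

0x5237730

Add column by column in base 16, right to left:
  4+C = 0 carry 1
  B+7+1 = 3 carry 1
  C+A+1 = 7 carry 1
  C+A+1 = 7 carry 1
  3+F+1 = 3 carry 1
  7+A+1 = 2 carry 1
  3+1+1 = 5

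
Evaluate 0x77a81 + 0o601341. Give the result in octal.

0x77a81 = 0o1675201 in octal.
Add column by column in base 8, right to left:
  1+1 = 2
  0+4 = 4
  2+3 = 5
  5+1 = 6
  7+0 = 7
  6+6 = 4 carry 1
  1+0+1 = 2

0o2476542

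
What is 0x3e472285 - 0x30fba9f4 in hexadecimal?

0xd4b7891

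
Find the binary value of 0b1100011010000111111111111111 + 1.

The trailing 15 digits are 1 (max in base 2), so adding 1 cascades: they roll to 0 and the next digit up increments.

0b1100011010001000000000000000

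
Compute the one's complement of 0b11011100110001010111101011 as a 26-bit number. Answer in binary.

Invert each bit: 11011100110001010111101011 → 00100011001110101000010100.

0b00100011001110101000010100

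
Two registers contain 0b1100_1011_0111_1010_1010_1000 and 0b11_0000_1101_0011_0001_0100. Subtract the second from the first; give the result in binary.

Subtract column by column in base 2:
  0-0 → 0
  0-0 → 0
  0-1 → 1 (borrow)
  1-0-1 → 0
  0-1 → 1 (borrow)
  1-0-1 → 0
  0-0 → 0
  1-0 → 1
  0-1 → 1 (borrow)
  1-1-1 → 1 (borrow)
  0-0-1 → 1 (borrow)
  1-0-1 → 0
  1-1 → 0
  1-0 → 1
  1-1 → 0
  0-1 → 1 (borrow)
  1-0-1 → 0
  1-0 → 1
  0-0 → 0
  1-0 → 1
  0-1 → 1 (borrow)
  0-1-1 → 0 (borrow)
  1-0-1 → 0
  1-0 → 1

0b100110101010011110010100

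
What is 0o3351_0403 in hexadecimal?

0x6E9103

Each octal digit is 3 bits: 3=011 3=011 5=101 1=001 0=000 4=100 0=000 3=011.
Group the bits into nibbles: 0110 1110 1001 0001 0000 0011 → 6E9103.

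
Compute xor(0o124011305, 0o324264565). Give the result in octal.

XOR each oct digit independently (no carries):
  1^3=2, 2^2=0, 4^4=0, 0^2=2, 1^6=7, 1^4=5, 3^5=6, 0^6=6, 5^5=0

0o200275660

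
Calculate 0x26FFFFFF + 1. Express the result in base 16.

The trailing 6 digits are F (max in base 16), so adding 1 cascades: they roll to 0 and the next digit up increments.

0x27000000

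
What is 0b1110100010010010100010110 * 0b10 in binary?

Multiply each base-2 digit by 2, carrying:
  0×2 = 0 → write 0
  1×2 = 2 → write 0 carry 1
  1×2+1 = 3 → write 1 carry 1
  0×2+1 = 1 → write 1
  1×2 = 2 → write 0 carry 1
  0×2+1 = 1 → write 1
  0×2 = 0 → write 0
  0×2 = 0 → write 0
  1×2 = 2 → write 0 carry 1
  0×2+1 = 1 → write 1
  1×2 = 2 → write 0 carry 1
  0×2+1 = 1 → write 1
  0×2 = 0 → write 0
  1×2 = 2 → write 0 carry 1
  0×2+1 = 1 → write 1
  0×2 = 0 → write 0
  1×2 = 2 → write 0 carry 1
  0×2+1 = 1 → write 1
  0×2 = 0 → write 0
  0×2 = 0 → write 0
  1×2 = 2 → write 0 carry 1
  0×2+1 = 1 → write 1
  1×2 = 2 → write 0 carry 1
  1×2+1 = 3 → write 1 carry 1
  1×2+1 = 3 → write 1 carry 1
  remaining carry: 1

0b11101000100100101000101100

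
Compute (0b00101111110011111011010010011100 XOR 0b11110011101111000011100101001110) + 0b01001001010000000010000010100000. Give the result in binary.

0b100100101101100111010111001110010

First 0b00101111110011111011010010011100 XOR 0b11110011101111000011100101001110 = 0b11011100011100111000110111010010.
Add column by column in base 2, right to left:
  0+0 = 0
  1+0 = 1
  0+0 = 0
  0+0 = 0
  1+0 = 1
  0+1 = 1
  1+0 = 1
  1+1 = 0 carry 1
  1+0+1 = 0 carry 1
  0+0+1 = 1
  1+0 = 1
  1+0 = 1
  0+0 = 0
  0+1 = 1
  0+0 = 0
  1+0 = 1
  1+0 = 1
  1+0 = 1
  0+0 = 0
  0+0 = 0
  1+0 = 1
  1+0 = 1
  1+1 = 0 carry 1
  0+0+1 = 1
  0+1 = 1
  0+0 = 0
  1+0 = 1
  1+1 = 0 carry 1
  1+0+1 = 0 carry 1
  0+0+1 = 1
  1+1 = 0 carry 1
  1+0+1 = 0 carry 1
  final carry 1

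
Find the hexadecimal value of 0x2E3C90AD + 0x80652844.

0xAEA1B8F1

Add column by column in base 16, right to left:
  D+4 = 1 carry 1
  A+4+1 = F
  0+8 = 8
  9+2 = B
  C+5 = 1 carry 1
  3+6+1 = A
  E+0 = E
  2+8 = A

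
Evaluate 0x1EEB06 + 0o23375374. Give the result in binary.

0x1EEB06 = 0b111101110101100000110 in binary.
0o23375374 = 0b10011011111101011111100 in binary.
Add column by column in base 2, right to left:
  0+0 = 0
  1+0 = 1
  1+1 = 0 carry 1
  0+1+1 = 0 carry 1
  0+1+1 = 0 carry 1
  0+1+1 = 0 carry 1
  0+1+1 = 0 carry 1
  0+1+1 = 0 carry 1
  1+0+1 = 0 carry 1
  1+1+1 = 1 carry 1
  0+0+1 = 1
  1+1 = 0 carry 1
  0+1+1 = 0 carry 1
  1+1+1 = 1 carry 1
  1+1+1 = 1 carry 1
  1+1+1 = 1 carry 1
  0+1+1 = 0 carry 1
  1+0+1 = 0 carry 1
  1+1+1 = 1 carry 1
  1+1+1 = 1 carry 1
  1+0+1 = 0 carry 1
  0+0+1 = 1
  0+1 = 1

0b11011001110011000000010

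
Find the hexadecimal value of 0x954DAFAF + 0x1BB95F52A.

0x250E3A4D9

Add column by column in base 16, right to left:
  F+A = 9 carry 1
  A+2+1 = D
  F+5 = 4 carry 1
  A+F+1 = A carry 1
  D+5+1 = 3 carry 1
  4+9+1 = E
  5+B = 0 carry 1
  9+B+1 = 5 carry 1
  0+1+1 = 2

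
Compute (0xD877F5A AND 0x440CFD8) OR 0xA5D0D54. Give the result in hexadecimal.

0xE5D4F5C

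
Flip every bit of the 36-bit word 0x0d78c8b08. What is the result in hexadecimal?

0xf287374f7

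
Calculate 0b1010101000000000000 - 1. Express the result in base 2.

0b1010100111111111111

The trailing 12 digits are 0, so subtracting 1 borrows through: they become 1 and the next digit up decrements.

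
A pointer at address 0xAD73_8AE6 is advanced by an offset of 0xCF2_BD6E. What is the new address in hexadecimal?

0xBA664854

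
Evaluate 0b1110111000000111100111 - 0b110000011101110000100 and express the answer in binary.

0b1000110100011001100011

Subtract column by column in base 2:
  1-0 → 1
  1-0 → 1
  1-1 → 0
  0-0 → 0
  0-0 → 0
  1-0 → 1
  1-0 → 1
  1-1 → 0
  1-1 → 0
  0-1 → 1 (borrow)
  0-0-1 → 1 (borrow)
  0-1-1 → 0 (borrow)
  0-1-1 → 0 (borrow)
  0-1-1 → 0 (borrow)
  0-0-1 → 1 (borrow)
  1-0-1 → 0
  1-0 → 1
  1-0 → 1
  0-0 → 0
  1-1 → 0
  1-1 → 0
  1-0 → 1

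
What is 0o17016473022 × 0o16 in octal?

0o322314472374

Multiply each base-8 digit by 14, carrying:
  2×14 = 28 → write 4 carry 3
  2×14+3 = 31 → write 7 carry 3
  0×14+3 = 3 → write 3
  3×14 = 42 → write 2 carry 5
  7×14+5 = 103 → write 7 carry 12
  4×14+12 = 68 → write 4 carry 8
  6×14+8 = 92 → write 4 carry 11
  1×14+11 = 25 → write 1 carry 3
  0×14+3 = 3 → write 3
  7×14 = 98 → write 2 carry 12
  1×14+12 = 26 → write 2 carry 3
  remaining carry: 3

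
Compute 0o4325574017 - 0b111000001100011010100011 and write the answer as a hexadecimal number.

0x2276316C

0o4325574017 = 0x2356F80F in hexadecimal.
0b111000001100011010100011 = 0xE0C6A3 in hexadecimal.
Subtract column by column in base 16:
  F-3 → C
  0-A → 6 (borrow)
  8-6-1 → 1
  F-C → 3
  6-0 → 6
  5-E → 7 (borrow)
  3-0-1 → 2
  2-0 → 2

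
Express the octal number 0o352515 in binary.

0b11101010101001101

Each octal digit is 3 bits: 3=011 5=101 2=010 5=101 1=001 5=101.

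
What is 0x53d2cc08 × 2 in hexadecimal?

Multiply each base-16 digit by 2, carrying:
  8×2 = 16 → write 0 carry 1
  0×2+1 = 1 → write 1
  c×2 = 24 → write 8 carry 1
  c×2+1 = 25 → write 9 carry 1
  2×2+1 = 5 → write 5
  d×2 = 26 → write a carry 1
  3×2+1 = 7 → write 7
  5×2 = 10 → write a

0xa7a59810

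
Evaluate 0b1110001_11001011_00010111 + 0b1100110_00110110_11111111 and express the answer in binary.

0b110110000000001000010110

Add column by column in base 2, right to left:
  1+1 = 0 carry 1
  1+1+1 = 1 carry 1
  1+1+1 = 1 carry 1
  0+1+1 = 0 carry 1
  1+1+1 = 1 carry 1
  0+1+1 = 0 carry 1
  0+1+1 = 0 carry 1
  0+1+1 = 0 carry 1
  1+0+1 = 0 carry 1
  1+1+1 = 1 carry 1
  0+1+1 = 0 carry 1
  1+0+1 = 0 carry 1
  0+1+1 = 0 carry 1
  0+1+1 = 0 carry 1
  1+0+1 = 0 carry 1
  1+0+1 = 0 carry 1
  1+0+1 = 0 carry 1
  0+1+1 = 0 carry 1
  0+1+1 = 0 carry 1
  0+0+1 = 1
  1+0 = 1
  1+1 = 0 carry 1
  1+1+1 = 1 carry 1
  final carry 1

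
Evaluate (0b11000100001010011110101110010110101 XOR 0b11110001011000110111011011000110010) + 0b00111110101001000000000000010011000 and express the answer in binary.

0b1110011111011101001110101100011111

First 0b11000100001010011110101110010110101 XOR 0b11110001011000110111011011000110010 = 0b00110101010010101001110101010000111.
Add column by column in base 2, right to left:
  1+0 = 1
  1+0 = 1
  1+0 = 1
  0+1 = 1
  0+1 = 1
  0+0 = 0
  0+0 = 0
  1+1 = 0 carry 1
  0+0+1 = 1
  1+0 = 1
  0+0 = 0
  1+0 = 1
  0+0 = 0
  1+0 = 1
  1+0 = 1
  1+0 = 1
  0+0 = 0
  0+0 = 0
  1+0 = 1
  0+0 = 0
  1+0 = 1
  0+1 = 1
  1+0 = 1
  0+0 = 0
  0+1 = 1
  1+0 = 1
  0+1 = 1
  1+0 = 1
  0+1 = 1
  1+1 = 0 carry 1
  0+1+1 = 0 carry 1
  1+1+1 = 1 carry 1
  1+1+1 = 1 carry 1
  final carry 1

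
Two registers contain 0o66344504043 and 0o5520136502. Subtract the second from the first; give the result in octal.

0o60624345341

Subtract column by column in base 8:
  3-2 → 1
  4-0 → 4
  0-5 → 3 (borrow)
  4-6-1 → 5 (borrow)
  0-3-1 → 4 (borrow)
  5-1-1 → 3
  4-0 → 4
  4-2 → 2
  3-5 → 6 (borrow)
  6-5-1 → 0
  6-0 → 6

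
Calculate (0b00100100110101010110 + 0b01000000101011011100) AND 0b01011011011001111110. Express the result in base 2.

0b1000001000000110010

Add column by column in base 2, right to left:
  0+0 = 0
  1+0 = 1
  1+1 = 0 carry 1
  0+1+1 = 0 carry 1
  1+1+1 = 1 carry 1
  0+0+1 = 1
  1+1 = 0 carry 1
  0+1+1 = 0 carry 1
  1+0+1 = 0 carry 1
  0+1+1 = 0 carry 1
  1+0+1 = 0 carry 1
  1+1+1 = 1 carry 1
  0+0+1 = 1
  0+0 = 0
  1+0 = 1
  0+0 = 0
  0+0 = 0
  1+0 = 1
  0+1 = 1
Sum = 0b1100101100000110010; now AND with 0b01011011011001111110:
  01100101100000110010
& 01011011011001111110
= 01000001000000110010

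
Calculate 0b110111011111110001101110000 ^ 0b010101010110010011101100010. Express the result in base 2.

0b100010001001100010000010010

XOR bit by bit (1 where the bits differ):
  110111011111110001101110000
^ 010101010110010011101100010
= 100010001001100010000010010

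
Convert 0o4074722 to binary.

Each octal digit is 3 bits: 4=100 0=000 7=111 4=100 7=111 2=010 2=010.

0b100000111100111010010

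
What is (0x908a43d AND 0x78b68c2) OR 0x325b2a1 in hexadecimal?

0x908a43d AND 0x78b68c2 = 0x1082000.
Then OR with 0x325b2a1.

0x32db2a1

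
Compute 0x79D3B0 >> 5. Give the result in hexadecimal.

5 bits is not a whole number of base-16 digits; in binary: 11110011101001110110000 >> 5 = 111100111010011101.

0x3CE9D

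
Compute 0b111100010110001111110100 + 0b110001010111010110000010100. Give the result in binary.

0b111000111010001000000001000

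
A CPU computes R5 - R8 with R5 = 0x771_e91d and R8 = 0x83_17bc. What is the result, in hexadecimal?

Subtract column by column in base 16:
  d-c → 1
  1-b → 6 (borrow)
  9-7-1 → 1
  e-1 → d
  1-3 → e (borrow)
  7-8-1 → e (borrow)
  7-0-1 → 6

0x6eed161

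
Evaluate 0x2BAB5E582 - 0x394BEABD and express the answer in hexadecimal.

Subtract column by column in base 16:
  2-D → 5 (borrow)
  8-B-1 → C (borrow)
  5-A-1 → A (borrow)
  E-E-1 → F (borrow)
  5-B-1 → 9 (borrow)
  B-4-1 → 6
  A-9 → 1
  B-3 → 8
  2-0 → 2

0x28169FAC5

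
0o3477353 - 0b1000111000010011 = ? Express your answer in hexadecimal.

0o3477353 = 0xe7eeb in hexadecimal.
0b1000111000010011 = 0x8e13 in hexadecimal.
Subtract column by column in base 16:
  b-3 → 8
  e-1 → d
  e-e → 0
  7-8 → f (borrow)
  e-0-1 → d

0xdf0d8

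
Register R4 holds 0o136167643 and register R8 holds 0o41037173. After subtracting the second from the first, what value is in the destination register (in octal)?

0o75130450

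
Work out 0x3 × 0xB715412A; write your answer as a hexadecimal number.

0x2253FC37E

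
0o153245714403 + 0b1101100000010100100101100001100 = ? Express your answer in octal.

0o170650362017

0b1101100000010100100101100001100 = 0o15402445414 in octal.
Add column by column in base 8, right to left:
  3+4 = 7
  0+1 = 1
  4+4 = 0 carry 1
  4+5+1 = 2 carry 1
  1+4+1 = 6
  7+4 = 3 carry 1
  5+2+1 = 0 carry 1
  4+0+1 = 5
  2+4 = 6
  3+5 = 0 carry 1
  5+1+1 = 7
  1+0 = 1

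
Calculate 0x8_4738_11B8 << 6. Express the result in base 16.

6 bits is not a whole number of base-16 digits; in binary: 100001000111001110000001000110111000 << 6 = 100001000111001110000001000110111000000000.

0x211CE046E00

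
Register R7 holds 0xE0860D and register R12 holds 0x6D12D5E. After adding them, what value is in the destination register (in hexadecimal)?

0x7B1B36B

Add column by column in base 16, right to left:
  D+E = B carry 1
  0+5+1 = 6
  6+D = 3 carry 1
  8+2+1 = B
  0+1 = 1
  E+D = B carry 1
  0+6+1 = 7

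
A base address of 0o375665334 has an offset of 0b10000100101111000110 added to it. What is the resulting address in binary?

0b11111111111011011010100010

0o375665334 = 0b11111101110110101011011100 in binary.
Add column by column in base 2, right to left:
  0+0 = 0
  0+1 = 1
  1+1 = 0 carry 1
  1+0+1 = 0 carry 1
  1+0+1 = 0 carry 1
  0+0+1 = 1
  1+1 = 0 carry 1
  1+1+1 = 1 carry 1
  0+1+1 = 0 carry 1
  1+1+1 = 1 carry 1
  0+0+1 = 1
  1+1 = 0 carry 1
  0+0+1 = 1
  1+0 = 1
  1+1 = 0 carry 1
  0+0+1 = 1
  1+0 = 1
  1+0 = 1
  1+0 = 1
  0+1 = 1
  1+0 = 1
  1+0 = 1
  1+0 = 1
  1+0 = 1
  1+0 = 1
  1+0 = 1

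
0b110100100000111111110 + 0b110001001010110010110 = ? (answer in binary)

0b1100101101011110010100

Add column by column in base 2, right to left:
  0+0 = 0
  1+1 = 0 carry 1
  1+1+1 = 1 carry 1
  1+0+1 = 0 carry 1
  1+1+1 = 1 carry 1
  1+0+1 = 0 carry 1
  1+0+1 = 0 carry 1
  1+1+1 = 1 carry 1
  1+1+1 = 1 carry 1
  0+0+1 = 1
  0+1 = 1
  0+0 = 0
  0+1 = 1
  0+0 = 0
  1+0 = 1
  0+1 = 1
  0+0 = 0
  1+0 = 1
  0+0 = 0
  1+1 = 0 carry 1
  1+1+1 = 1 carry 1
  final carry 1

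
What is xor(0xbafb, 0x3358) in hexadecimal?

0x89a3

XOR each hex digit independently (no carries):
  b^3=8, a^3=9, f^5=a, b^8=3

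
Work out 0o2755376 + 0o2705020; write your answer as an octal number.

Add column by column in base 8, right to left:
  6+0 = 6
  7+2 = 1 carry 1
  3+0+1 = 4
  5+5 = 2 carry 1
  5+0+1 = 6
  7+7 = 6 carry 1
  2+2+1 = 5

0o5662416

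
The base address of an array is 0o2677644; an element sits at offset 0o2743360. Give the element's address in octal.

0o5643224

Add column by column in base 8, right to left:
  4+0 = 4
  4+6 = 2 carry 1
  6+3+1 = 2 carry 1
  7+3+1 = 3 carry 1
  7+4+1 = 4 carry 1
  6+7+1 = 6 carry 1
  2+2+1 = 5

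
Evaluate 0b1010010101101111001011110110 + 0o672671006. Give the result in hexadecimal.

0b1010010101101111001011110110 = 0xA56F2F6 in hexadecimal.
0o672671006 = 0x6EB7206 in hexadecimal.
Add column by column in base 16, right to left:
  6+6 = C
  F+0 = F
  2+2 = 4
  F+7 = 6 carry 1
  6+B+1 = 2 carry 1
  5+E+1 = 4 carry 1
  A+6+1 = 1 carry 1
  final carry 1

0x114264FC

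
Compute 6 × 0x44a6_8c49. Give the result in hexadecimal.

Multiply each base-16 digit by 6, carrying:
  9×6 = 54 → write 6 carry 3
  4×6+3 = 27 → write b carry 1
  c×6+1 = 73 → write 9 carry 4
  8×6+4 = 52 → write 4 carry 3
  6×6+3 = 39 → write 7 carry 2
  a×6+2 = 62 → write e carry 3
  4×6+3 = 27 → write b carry 1
  4×6+1 = 25 → write 9 carry 1
  remaining carry: 1

0x19be749b6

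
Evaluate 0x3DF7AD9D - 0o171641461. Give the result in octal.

0x3DF7AD9D = 0o7575726635 in octal.
Subtract column by column in base 8:
  5-1 → 4
  3-6 → 5 (borrow)
  6-4-1 → 1
  6-1 → 5
  2-4 → 6 (borrow)
  7-6-1 → 0
  5-1 → 4
  7-7 → 0
  5-1 → 4
  7-0 → 7

0o7404065154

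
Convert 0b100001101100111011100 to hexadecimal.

0x10D9DC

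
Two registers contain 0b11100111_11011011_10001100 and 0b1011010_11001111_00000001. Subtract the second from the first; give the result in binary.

Subtract column by column in base 2:
  0-1 → 1 (borrow)
  0-0-1 → 1 (borrow)
  1-0-1 → 0
  1-0 → 1
  0-0 → 0
  0-0 → 0
  0-0 → 0
  1-0 → 1
  1-1 → 0
  1-1 → 0
  0-1 → 1 (borrow)
  1-1-1 → 1 (borrow)
  1-0-1 → 0
  0-0 → 0
  1-1 → 0
  1-1 → 0
  1-0 → 1
  1-1 → 0
  1-0 → 1
  0-1 → 1 (borrow)
  0-1-1 → 0 (borrow)
  1-0-1 → 0
  1-1 → 0
  1-0 → 1

0b100011010000110010001011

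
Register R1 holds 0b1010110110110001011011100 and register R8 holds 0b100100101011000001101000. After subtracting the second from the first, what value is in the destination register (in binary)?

Subtract column by column in base 2:
  0-0 → 0
  0-0 → 0
  1-0 → 1
  1-1 → 0
  1-0 → 1
  0-1 → 1 (borrow)
  1-1-1 → 1 (borrow)
  1-0-1 → 0
  0-0 → 0
  1-0 → 1
  0-0 → 0
  0-0 → 0
  0-1 → 1 (borrow)
  1-1-1 → 1 (borrow)
  1-0-1 → 0
  0-1 → 1 (borrow)
  1-0-1 → 0
  1-1 → 0
  0-0 → 0
  1-0 → 1
  1-1 → 0
  0-0 → 0
  1-0 → 1
  0-1 → 1 (borrow)
  1-0-1 → 0

0b110010001011001001110100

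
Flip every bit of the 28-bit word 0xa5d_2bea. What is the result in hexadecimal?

0x5a2d415

Each hex digit d becomes f−d:
  a→5, 5→a, d→2, 2→d, b→4, e→1, a→5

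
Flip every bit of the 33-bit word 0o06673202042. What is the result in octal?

Each oct digit d becomes 7−d:
  0→7, 6→1, 6→1, 7→0, 3→4, 2→5, 0→7, 2→5, 0→7, 4→3, 2→5

0o71104575735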